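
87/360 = 29/120  =  0.24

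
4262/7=4262/7 = 608.86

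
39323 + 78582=117905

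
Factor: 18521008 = 2^4*11^1  *  47^1*2239^1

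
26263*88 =2311144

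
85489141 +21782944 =107272085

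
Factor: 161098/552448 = 80549/276224 = 2^( - 8)*7^1 * 13^ (  -  1 ) * 37^1 * 83^( - 1 )*311^1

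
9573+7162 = 16735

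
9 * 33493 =301437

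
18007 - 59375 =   -  41368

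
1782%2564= 1782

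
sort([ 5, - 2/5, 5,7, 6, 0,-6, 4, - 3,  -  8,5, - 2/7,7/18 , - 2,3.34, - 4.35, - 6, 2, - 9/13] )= [ - 8, - 6,-6, - 4.35, - 3 , - 2, - 9/13, - 2/5, - 2/7, 0,7/18, 2,3.34, 4, 5, 5, 5, 6, 7 ] 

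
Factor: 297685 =5^1*29^1 * 2053^1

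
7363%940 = 783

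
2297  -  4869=-2572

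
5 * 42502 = 212510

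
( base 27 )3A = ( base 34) 2N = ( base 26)3D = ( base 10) 91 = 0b1011011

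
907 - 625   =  282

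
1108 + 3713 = 4821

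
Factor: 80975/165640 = 395/808 = 2^( - 3 )*5^1*79^1*101^( - 1) 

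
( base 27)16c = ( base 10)903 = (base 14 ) 487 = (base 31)T4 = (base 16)387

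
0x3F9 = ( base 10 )1017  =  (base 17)38e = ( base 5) 13032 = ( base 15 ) 47c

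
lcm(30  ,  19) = 570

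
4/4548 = 1/1137 = 0.00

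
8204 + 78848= 87052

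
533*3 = 1599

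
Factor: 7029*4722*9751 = 2^1*3^3*7^2 * 11^1*71^1 * 199^1*787^1 =323644836438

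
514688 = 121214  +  393474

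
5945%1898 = 251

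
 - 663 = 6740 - 7403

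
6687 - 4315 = 2372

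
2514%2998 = 2514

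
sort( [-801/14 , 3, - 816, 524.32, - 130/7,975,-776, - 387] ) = [ - 816, - 776,-387, - 801/14, -130/7,3, 524.32, 975]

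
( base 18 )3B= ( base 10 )65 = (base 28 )29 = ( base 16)41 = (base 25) 2F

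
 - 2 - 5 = -7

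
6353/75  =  84 + 53/75 = 84.71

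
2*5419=10838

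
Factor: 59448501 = 3^2*7^1*83^1  *  11369^1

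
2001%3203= 2001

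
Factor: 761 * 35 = 5^1 * 7^1 * 761^1 = 26635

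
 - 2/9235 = -1 + 9233/9235   =  -0.00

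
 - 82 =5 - 87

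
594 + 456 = 1050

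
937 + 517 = 1454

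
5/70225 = 1/14045 = 0.00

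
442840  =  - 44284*( - 10)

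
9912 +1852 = 11764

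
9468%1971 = 1584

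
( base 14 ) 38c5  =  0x26F5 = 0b10011011110101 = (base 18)1CE1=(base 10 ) 9973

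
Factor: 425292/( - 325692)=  - 427/327 = - 3^(-1 )*7^1*61^1  *109^(-1)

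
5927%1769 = 620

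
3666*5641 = 20679906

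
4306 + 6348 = 10654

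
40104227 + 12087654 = 52191881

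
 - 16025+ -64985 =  - 81010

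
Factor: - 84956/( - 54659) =2^2*11^( - 1 ) * 67^1*317^1*4969^( - 1)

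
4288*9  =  38592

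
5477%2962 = 2515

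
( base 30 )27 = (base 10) 67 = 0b1000011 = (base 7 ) 124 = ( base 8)103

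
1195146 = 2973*402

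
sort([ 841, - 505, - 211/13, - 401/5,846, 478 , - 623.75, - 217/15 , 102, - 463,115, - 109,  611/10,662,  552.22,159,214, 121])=[  -  623.75, - 505, - 463, - 109, - 401/5, - 211/13, - 217/15,611/10,  102, 115, 121, 159,  214,478, 552.22,662, 841,846 ]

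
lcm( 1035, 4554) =22770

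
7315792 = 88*83134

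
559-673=-114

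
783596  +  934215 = 1717811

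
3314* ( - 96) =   -  318144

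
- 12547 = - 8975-3572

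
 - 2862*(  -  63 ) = 180306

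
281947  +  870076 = 1152023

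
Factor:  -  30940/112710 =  - 14/51   =  - 2^1*3^( - 1)*7^1*17^( - 1) 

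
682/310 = 2 + 1/5 = 2.20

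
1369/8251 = 37/223 = 0.17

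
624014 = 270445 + 353569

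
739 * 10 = 7390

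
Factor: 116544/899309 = 2^6*3^1*607^1*899309^ ( - 1 ) 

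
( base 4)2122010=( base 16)2684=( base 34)8i0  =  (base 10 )9860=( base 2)10011010000100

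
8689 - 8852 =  - 163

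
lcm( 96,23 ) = 2208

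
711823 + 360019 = 1071842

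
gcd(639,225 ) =9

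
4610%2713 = 1897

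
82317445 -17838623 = 64478822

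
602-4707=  - 4105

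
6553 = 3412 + 3141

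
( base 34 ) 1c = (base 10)46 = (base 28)1I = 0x2e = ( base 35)1b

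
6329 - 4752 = 1577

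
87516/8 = 10939+1/2 = 10939.50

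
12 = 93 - 81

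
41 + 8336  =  8377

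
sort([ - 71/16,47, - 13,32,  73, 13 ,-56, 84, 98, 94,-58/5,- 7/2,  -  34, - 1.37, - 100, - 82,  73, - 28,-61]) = [ -100,-82,  -  61 , - 56, - 34,-28 ,-13, - 58/5,-71/16, - 7/2,-1.37, 13, 32, 47 , 73, 73, 84, 94, 98 ] 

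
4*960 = 3840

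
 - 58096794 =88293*( - 658)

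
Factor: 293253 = 3^1*  239^1*409^1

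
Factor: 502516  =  2^2*7^1*131^1*137^1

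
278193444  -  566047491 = -287854047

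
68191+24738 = 92929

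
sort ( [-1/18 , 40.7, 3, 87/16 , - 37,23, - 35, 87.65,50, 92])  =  [ - 37, -35 , - 1/18 , 3, 87/16, 23, 40.7, 50,87.65,92] 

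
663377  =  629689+33688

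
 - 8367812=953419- 9321231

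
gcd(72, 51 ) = 3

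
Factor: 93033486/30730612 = 2^ ( - 1 )*3^2*7^1*11^( - 2)*13^2*17^1*257^1*63493^( - 1) = 46516743/15365306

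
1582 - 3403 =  - 1821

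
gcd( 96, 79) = 1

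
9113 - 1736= 7377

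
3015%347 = 239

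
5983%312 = 55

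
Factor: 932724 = 2^2 *3^2*13^1*1993^1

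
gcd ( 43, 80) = 1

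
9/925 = 9/925  =  0.01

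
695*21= 14595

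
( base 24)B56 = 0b1100100111110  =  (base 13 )2c31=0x193e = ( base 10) 6462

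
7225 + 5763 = 12988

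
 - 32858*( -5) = 164290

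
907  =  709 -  - 198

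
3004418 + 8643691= 11648109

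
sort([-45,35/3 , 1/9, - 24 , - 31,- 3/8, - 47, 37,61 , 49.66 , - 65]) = [ - 65,  -  47,  -  45 , - 31, - 24, - 3/8,1/9,35/3, 37, 49.66,61 ] 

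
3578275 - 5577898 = -1999623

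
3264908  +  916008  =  4180916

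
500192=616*812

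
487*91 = 44317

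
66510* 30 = 1995300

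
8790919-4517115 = 4273804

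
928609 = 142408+786201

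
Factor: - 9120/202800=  - 2^1* 5^( - 1 )*13^( - 2 )*19^1= - 38/845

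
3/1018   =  3/1018 = 0.00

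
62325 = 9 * 6925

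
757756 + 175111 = 932867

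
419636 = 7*59948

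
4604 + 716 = 5320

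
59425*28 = 1663900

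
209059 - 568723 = -359664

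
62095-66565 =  - 4470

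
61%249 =61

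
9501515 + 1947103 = 11448618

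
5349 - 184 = 5165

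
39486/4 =19743/2  =  9871.50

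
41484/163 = 254 + 82/163  =  254.50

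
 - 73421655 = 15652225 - 89073880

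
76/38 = 2 = 2.00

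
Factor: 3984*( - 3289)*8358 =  - 109518016608 = -2^5*3^2*7^1*11^1*13^1 * 23^1*83^1*199^1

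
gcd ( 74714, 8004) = 2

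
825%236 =117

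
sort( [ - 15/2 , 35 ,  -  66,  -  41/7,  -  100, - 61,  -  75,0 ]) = [ - 100,-75, - 66,  -  61,-15/2,  -  41/7, 0,35]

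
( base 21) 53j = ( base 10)2287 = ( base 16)8ef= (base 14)b95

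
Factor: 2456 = 2^3*307^1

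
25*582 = 14550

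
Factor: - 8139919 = - 8139919^1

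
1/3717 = 1/3717 =0.00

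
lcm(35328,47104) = 141312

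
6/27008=3/13504=0.00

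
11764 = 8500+3264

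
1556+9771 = 11327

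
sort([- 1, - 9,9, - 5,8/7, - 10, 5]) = [ - 10, - 9, - 5,- 1,  8/7,5, 9]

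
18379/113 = 18379/113 = 162.65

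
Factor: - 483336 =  -2^3*3^2 * 7^2 * 137^1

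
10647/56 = 1521/8 = 190.12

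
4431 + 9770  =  14201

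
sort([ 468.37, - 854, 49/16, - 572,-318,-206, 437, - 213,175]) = [ - 854, - 572, - 318, - 213, - 206, 49/16, 175, 437, 468.37]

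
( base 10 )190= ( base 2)10111110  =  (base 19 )a0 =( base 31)64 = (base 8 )276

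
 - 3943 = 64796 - 68739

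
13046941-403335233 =-390288292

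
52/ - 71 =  - 1+19/71= -0.73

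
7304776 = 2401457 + 4903319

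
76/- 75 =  - 76/75= -1.01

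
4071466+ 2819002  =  6890468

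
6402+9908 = 16310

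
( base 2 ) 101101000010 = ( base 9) 3852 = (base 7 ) 11255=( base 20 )742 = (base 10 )2882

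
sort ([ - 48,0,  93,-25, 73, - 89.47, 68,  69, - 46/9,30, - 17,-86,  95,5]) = [ - 89.47, - 86, - 48 , - 25, -17,  -  46/9, 0, 5, 30,68,69, 73, 93,95]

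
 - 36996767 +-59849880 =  - 96846647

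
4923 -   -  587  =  5510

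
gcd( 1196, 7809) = 1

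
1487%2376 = 1487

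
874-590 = 284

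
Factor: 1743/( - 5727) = - 7^1*23^( - 1) = -  7/23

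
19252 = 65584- 46332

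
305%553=305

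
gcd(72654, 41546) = 2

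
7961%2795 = 2371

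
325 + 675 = 1000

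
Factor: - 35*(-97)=5^1*  7^1*97^1 = 3395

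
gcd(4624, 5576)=136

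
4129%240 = 49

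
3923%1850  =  223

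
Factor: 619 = 619^1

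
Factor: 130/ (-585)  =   - 2/9 = - 2^1*3^(-2)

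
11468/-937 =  - 11468/937 = - 12.24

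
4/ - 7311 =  - 4/7311 = - 0.00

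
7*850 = 5950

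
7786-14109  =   - 6323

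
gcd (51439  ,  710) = 1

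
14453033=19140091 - 4687058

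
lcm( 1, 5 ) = 5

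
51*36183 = 1845333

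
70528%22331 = 3535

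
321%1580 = 321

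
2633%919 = 795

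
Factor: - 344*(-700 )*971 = 233816800 = 2^5*5^2*7^1*43^1*971^1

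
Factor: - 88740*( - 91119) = 2^2 * 3^3*5^1*7^1*17^1 * 29^1*4339^1 = 8085900060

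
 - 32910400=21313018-54223418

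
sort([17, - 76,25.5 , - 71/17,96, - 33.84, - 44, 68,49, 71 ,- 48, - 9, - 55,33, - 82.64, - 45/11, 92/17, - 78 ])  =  [ - 82.64, - 78, - 76,  -  55, - 48 ,-44  ,-33.84, - 9, - 71/17 , - 45/11,92/17,17, 25.5,33,49,68,71,96]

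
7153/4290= 1 + 2863/4290 = 1.67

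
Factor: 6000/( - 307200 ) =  -5/256 = -2^(  -  8)*5^1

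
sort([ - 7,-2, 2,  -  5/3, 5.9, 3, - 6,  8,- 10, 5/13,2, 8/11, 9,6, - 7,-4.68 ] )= [ - 10,  -  7 ,-7, - 6,-4.68,  -  2,  -  5/3, 5/13, 8/11,2,2,3,  5.9, 6, 8, 9 ] 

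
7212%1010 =142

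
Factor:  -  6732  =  -2^2*3^2*11^1*17^1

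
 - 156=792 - 948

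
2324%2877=2324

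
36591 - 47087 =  - 10496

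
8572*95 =814340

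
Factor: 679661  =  233^1*2917^1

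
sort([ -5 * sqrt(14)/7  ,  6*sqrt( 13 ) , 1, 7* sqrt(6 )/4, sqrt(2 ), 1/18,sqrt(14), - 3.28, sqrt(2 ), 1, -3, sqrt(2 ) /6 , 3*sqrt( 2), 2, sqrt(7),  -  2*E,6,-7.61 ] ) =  [ - 7.61 , -2*E, - 3.28,-3,-5*sqrt(14)/7,1/18, sqrt( 2) /6, 1,1, sqrt(2), sqrt( 2), 2, sqrt(7), sqrt ( 14),3*sqrt( 2), 7 * sqrt(6 )/4,6, 6*sqrt(13) ]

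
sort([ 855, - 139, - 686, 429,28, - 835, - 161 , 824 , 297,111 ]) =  [ - 835, - 686, - 161 , - 139,28,111, 297,429,  824,855]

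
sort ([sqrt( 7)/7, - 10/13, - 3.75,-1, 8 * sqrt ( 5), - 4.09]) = [  -  4.09, - 3.75, - 1, - 10/13,  sqrt (7)/7  ,  8*sqrt( 5 ) ]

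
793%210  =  163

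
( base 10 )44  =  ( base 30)1e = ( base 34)1a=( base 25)1j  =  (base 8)54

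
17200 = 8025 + 9175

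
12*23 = 276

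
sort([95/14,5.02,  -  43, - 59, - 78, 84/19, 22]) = [ - 78,  -  59, - 43,84/19,5.02,95/14,22] 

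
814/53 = 814/53 = 15.36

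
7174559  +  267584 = 7442143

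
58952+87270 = 146222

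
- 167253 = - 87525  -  79728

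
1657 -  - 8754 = 10411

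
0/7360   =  0= 0.00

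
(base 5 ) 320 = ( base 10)85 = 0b1010101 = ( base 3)10011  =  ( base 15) 5A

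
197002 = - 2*( - 98501 ) 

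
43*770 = 33110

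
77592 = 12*6466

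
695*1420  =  986900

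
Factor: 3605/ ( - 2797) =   -  5^1*7^1*103^1*2797^(-1) 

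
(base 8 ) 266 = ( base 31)5R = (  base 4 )2312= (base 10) 182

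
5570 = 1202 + 4368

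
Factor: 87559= 87559^1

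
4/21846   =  2/10923 = 0.00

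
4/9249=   4/9249 = 0.00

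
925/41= 22 + 23/41 = 22.56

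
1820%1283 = 537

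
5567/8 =5567/8 = 695.88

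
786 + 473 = 1259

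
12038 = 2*6019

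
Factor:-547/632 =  - 2^( - 3)*79^( - 1 )*547^1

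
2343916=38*61682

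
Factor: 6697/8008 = 2^( - 3 )*7^( - 1 ) * 11^ ( -1 ) * 13^( - 1 ) * 37^1*181^1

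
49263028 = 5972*8249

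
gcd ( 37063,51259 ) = 13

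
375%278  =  97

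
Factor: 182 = 2^1 * 7^1*13^1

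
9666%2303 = 454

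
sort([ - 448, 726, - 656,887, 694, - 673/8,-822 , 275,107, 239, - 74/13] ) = [ - 822, - 656,  -  448, - 673/8, - 74/13,107,239,275, 694,726,  887]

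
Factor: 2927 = 2927^1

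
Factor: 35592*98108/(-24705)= - 1163953312/8235 = -2^5*3^( - 3 )*5^( - 1)*61^( - 1)*1483^1*24527^1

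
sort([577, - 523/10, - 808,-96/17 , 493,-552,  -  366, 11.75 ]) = [ - 808,- 552,- 366, - 523/10 , - 96/17, 11.75,493,  577]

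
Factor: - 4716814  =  -2^1*59^1*71^1*563^1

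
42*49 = 2058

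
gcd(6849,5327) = 761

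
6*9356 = 56136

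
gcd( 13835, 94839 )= 1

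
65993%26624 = 12745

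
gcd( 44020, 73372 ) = 4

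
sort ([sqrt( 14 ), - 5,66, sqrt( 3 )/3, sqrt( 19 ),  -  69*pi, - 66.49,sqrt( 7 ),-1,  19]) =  [ - 69*pi ,  -  66.49, - 5,-1,sqrt (3)/3,sqrt( 7 ),sqrt( 14 ), sqrt( 19),  19,66 ]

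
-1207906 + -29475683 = - 30683589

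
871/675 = 871/675 = 1.29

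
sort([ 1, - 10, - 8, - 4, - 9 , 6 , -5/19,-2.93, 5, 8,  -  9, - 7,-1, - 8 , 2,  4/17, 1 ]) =[  -  10 ,  -  9,  -  9,-8 , - 8, - 7,  -  4,  -  2.93 , - 1, - 5/19, 4/17,  1,1, 2,  5,  6,8]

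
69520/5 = 13904 = 13904.00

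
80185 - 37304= 42881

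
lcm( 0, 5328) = 0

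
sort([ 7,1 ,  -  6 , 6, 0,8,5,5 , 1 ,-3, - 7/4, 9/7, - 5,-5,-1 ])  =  [ - 6, -5 , - 5 , - 3, - 7/4,  -  1,0,  1,1,  9/7,5,  5,6,7, 8 ]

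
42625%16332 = 9961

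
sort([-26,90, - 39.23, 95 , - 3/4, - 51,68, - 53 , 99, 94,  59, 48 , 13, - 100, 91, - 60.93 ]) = [ - 100, - 60.93, - 53, - 51, - 39.23, - 26, - 3/4 , 13, 48, 59,68, 90,91, 94, 95,99] 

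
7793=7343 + 450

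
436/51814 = 218/25907 = 0.01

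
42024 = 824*51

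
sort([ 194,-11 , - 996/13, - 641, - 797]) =[- 797, - 641,-996/13, - 11,  194] 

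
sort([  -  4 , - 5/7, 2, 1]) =[ - 4, - 5/7 , 1, 2]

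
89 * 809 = 72001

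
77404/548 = 141 + 34/137 = 141.25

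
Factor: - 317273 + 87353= - 229920 = -2^5*3^1*5^1*479^1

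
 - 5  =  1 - 6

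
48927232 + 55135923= 104063155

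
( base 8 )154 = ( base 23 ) 4g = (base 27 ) 40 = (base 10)108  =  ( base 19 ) 5D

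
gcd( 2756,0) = 2756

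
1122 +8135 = 9257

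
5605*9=50445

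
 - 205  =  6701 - 6906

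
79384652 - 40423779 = 38960873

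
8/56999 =8/56999= 0.00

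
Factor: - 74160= -2^4*3^2* 5^1*103^1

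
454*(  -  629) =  - 285566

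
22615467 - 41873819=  - 19258352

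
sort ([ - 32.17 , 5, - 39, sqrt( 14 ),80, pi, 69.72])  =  [-39, - 32.17, pi,sqrt(14 ), 5 , 69.72, 80] 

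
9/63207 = 1/7023 = 0.00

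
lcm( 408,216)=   3672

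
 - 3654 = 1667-5321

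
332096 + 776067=1108163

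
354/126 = 2 +17/21 = 2.81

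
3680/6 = 613+1/3  =  613.33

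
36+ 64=100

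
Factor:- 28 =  - 2^2*7^1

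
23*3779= 86917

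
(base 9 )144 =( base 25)4L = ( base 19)67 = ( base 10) 121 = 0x79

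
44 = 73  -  29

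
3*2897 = 8691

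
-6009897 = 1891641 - 7901538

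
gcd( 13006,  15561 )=7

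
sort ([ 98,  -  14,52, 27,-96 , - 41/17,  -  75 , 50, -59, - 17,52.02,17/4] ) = [ - 96 , - 75, - 59, - 17,-14, - 41/17 , 17/4, 27,50,52,52.02,98] 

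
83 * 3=249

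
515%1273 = 515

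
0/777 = 0  =  0.00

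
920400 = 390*2360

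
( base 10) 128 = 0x80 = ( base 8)200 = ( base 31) 44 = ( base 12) a8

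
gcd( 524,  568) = 4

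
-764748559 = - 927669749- - 162921190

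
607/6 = 607/6 = 101.17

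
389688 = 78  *4996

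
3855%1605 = 645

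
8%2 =0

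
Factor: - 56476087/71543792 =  - 2^( - 4)*37^(-1)*120851^( - 1 )*56476087^1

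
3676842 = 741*4962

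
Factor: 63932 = 2^2 * 11^1*1453^1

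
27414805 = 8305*3301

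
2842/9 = 315 + 7/9 = 315.78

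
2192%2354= 2192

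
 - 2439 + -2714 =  - 5153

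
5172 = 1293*4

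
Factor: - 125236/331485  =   - 2^2*3^( - 1) * 5^(-1)*7^( - 2)*11^( - 1) * 41^( - 1 )*131^1*239^1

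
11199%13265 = 11199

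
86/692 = 43/346= 0.12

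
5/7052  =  5/7052 = 0.00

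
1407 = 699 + 708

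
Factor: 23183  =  97^1*239^1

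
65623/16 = 65623/16 = 4101.44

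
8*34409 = 275272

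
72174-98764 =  - 26590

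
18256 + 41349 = 59605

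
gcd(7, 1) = 1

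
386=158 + 228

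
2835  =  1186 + 1649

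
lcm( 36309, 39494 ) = 2251158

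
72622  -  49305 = 23317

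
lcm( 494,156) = 2964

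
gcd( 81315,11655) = 45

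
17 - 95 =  - 78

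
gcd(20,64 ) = 4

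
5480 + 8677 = 14157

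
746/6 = 373/3 = 124.33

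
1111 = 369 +742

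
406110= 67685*6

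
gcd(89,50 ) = 1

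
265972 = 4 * 66493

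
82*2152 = 176464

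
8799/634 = 13 + 557/634= 13.88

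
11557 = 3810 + 7747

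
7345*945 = 6941025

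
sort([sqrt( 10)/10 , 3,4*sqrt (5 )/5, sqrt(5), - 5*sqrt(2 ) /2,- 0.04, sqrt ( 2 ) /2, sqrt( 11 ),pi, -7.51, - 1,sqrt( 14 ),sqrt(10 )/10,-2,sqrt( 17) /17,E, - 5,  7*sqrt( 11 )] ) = [ - 7.51,-5,- 5 * sqrt (2) /2, - 2, - 1,  -  0.04,sqrt( 17)/17,sqrt( 10 )/10, sqrt( 10)/10,sqrt( 2) /2, 4*sqrt(5)/5,  sqrt( 5 ),E,3,pi,sqrt ( 11 ), sqrt(14 ),7*sqrt( 11) ] 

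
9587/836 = 9587/836 = 11.47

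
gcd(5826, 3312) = 6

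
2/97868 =1/48934=0.00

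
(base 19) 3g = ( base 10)73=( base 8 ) 111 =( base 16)49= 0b1001001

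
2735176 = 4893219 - 2158043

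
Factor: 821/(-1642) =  - 1/2 =-2^( - 1)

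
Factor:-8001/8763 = - 3^1 * 7^1*23^(  -  1) = - 21/23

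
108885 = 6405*17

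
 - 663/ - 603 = 1 + 20/201  =  1.10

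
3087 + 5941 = 9028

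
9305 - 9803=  - 498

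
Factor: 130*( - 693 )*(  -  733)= 66035970 = 2^1*3^2*5^1*7^1*11^1*13^1*733^1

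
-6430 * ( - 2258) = 14518940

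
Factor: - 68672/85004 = -17168/21251 =-2^4*29^1*37^1 *79^( - 1 )*269^( -1 ) 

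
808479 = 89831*9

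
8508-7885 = 623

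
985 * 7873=7754905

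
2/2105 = 2/2105 = 0.00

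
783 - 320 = 463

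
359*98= 35182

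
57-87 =-30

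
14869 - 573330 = -558461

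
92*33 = 3036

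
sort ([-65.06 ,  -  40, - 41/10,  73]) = [-65.06, - 40,-41/10, 73 ] 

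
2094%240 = 174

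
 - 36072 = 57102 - 93174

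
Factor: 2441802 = 2^1*3^1* 11^1*36997^1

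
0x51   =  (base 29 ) 2N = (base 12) 69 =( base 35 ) 2B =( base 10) 81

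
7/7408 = 7/7408 = 0.00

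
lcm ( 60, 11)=660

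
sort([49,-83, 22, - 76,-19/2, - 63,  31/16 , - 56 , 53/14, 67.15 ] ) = [ - 83,-76,-63 ,  -  56,  -  19/2, 31/16, 53/14, 22, 49, 67.15 ] 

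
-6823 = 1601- 8424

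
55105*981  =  54058005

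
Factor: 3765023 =3765023^1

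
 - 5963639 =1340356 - 7303995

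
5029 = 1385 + 3644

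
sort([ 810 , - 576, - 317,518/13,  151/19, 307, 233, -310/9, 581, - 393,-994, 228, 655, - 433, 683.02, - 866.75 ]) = [ - 994,- 866.75, - 576, - 433 , - 393, - 317, - 310/9 , 151/19,  518/13, 228  ,  233,  307, 581,655, 683.02,810 ] 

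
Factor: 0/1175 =0^1= 0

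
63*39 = 2457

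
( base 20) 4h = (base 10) 97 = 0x61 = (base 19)52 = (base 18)57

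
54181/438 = 123+307/438= 123.70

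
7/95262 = 7/95262 = 0.00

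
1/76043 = 1/76043  =  0.00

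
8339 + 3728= 12067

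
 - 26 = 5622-5648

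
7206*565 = 4071390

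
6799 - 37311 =- 30512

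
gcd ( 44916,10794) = 6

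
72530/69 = 1051+11/69 = 1051.16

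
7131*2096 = 14946576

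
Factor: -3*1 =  - 3^1 =- 3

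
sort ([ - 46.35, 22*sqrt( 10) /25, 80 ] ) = [ - 46.35,22*sqrt(10 ) /25, 80]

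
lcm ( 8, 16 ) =16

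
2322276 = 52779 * 44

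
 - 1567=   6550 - 8117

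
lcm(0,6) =0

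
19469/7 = 19469/7 = 2781.29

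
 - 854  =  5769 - 6623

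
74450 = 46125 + 28325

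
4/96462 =2/48231 = 0.00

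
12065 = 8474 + 3591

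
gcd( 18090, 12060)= 6030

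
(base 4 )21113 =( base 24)10N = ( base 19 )1ca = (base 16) 257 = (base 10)599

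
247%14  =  9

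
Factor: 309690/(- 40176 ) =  - 185/24 = -2^(-3)*3^( - 1)*5^1 * 37^1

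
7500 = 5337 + 2163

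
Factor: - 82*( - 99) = 8118 =2^1*3^2 * 11^1*41^1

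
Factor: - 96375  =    -  3^1*5^3*257^1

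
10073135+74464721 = 84537856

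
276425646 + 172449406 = 448875052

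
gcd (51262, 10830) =722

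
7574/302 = 3787/151 = 25.08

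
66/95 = 66/95 = 0.69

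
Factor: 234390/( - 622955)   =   - 2^1 * 3^1*13^1*23^( - 1)*601^1*5417^(- 1) = - 46878/124591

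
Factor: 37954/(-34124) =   -  2^( - 1)*7^1*19^(-1)* 449^( - 1)*2711^1 = - 18977/17062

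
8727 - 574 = 8153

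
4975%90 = 25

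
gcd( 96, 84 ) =12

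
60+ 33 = 93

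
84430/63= 84430/63=1340.16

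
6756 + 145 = 6901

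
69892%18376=14764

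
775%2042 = 775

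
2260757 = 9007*251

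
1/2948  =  1/2948 =0.00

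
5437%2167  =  1103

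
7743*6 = 46458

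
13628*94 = 1281032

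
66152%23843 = 18466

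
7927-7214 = 713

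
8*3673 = 29384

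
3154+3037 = 6191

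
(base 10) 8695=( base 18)18F1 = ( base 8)20767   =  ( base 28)B2F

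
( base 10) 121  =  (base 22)5B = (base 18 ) 6D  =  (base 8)171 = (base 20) 61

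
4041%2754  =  1287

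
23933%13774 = 10159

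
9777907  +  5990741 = 15768648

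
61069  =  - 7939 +69008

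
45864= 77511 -31647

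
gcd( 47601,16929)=27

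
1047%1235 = 1047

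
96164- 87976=8188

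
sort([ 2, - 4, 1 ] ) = [-4,1, 2]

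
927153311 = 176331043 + 750822268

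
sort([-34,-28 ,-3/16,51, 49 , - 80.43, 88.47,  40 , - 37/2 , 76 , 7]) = [ - 80.43, - 34,  -  28, - 37/2,- 3/16, 7,  40, 49, 51 , 76,88.47]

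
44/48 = 11/12 =0.92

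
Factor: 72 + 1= 73 = 73^1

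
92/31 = 2 + 30/31 = 2.97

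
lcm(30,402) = 2010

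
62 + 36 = 98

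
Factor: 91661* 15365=1408371265 =5^1*7^1*71^1*439^1 * 1291^1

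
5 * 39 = 195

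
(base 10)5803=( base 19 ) G18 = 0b1011010101011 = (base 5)141203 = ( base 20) ea3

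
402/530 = 201/265 = 0.76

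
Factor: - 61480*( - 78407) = 4820462360= 2^3*5^1*7^1*23^1*29^1*53^1 * 487^1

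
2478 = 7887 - 5409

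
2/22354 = 1/11177 = 0.00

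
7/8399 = 7/8399 = 0.00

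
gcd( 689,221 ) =13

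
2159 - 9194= - 7035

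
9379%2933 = 580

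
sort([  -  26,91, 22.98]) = [ - 26,  22.98, 91 ]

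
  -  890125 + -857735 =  - 1747860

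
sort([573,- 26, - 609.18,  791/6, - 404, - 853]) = [ - 853, - 609.18, - 404, - 26, 791/6,573]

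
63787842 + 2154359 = 65942201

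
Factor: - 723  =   - 3^1* 241^1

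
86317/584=86317/584 = 147.80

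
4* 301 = 1204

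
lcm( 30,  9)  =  90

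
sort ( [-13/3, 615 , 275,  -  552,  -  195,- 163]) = [  -  552 ,-195, -163, - 13/3, 275, 615]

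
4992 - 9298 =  - 4306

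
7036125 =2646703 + 4389422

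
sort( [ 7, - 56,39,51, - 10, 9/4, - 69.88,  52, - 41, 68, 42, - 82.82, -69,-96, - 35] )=[-96, - 82.82, - 69.88, - 69 , - 56, - 41, - 35,-10, 9/4,7,39,42,51,52, 68 ] 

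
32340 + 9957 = 42297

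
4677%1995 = 687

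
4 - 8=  - 4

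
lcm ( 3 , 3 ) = 3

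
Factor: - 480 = -2^5*3^1*5^1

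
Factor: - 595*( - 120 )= 2^3*3^1*5^2*7^1*17^1 = 71400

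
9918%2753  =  1659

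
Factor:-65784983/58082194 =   -  2^( - 1)*11^1*3299^ ( - 1)*8803^ ( - 1) * 5980453^1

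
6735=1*6735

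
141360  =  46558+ 94802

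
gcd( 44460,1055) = 5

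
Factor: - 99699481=  -  7^1  *  14242783^1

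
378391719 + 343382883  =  721774602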